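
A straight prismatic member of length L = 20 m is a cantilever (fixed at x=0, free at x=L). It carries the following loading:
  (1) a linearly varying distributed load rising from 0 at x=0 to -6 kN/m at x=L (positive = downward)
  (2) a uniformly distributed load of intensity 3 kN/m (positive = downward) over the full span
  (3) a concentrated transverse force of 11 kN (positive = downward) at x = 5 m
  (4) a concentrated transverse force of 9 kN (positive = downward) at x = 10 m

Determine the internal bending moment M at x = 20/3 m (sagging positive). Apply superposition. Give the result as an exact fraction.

Load 1 — triangular load w₀=-6 kN/m (0→w₀ over full span):
  M_1 = w₀Lx/2 - w₀L²/3 - w₀x³/(6L) = (-6)·20·(20/3)/2 - (-6)·20²/3 - (-6)·(20/3)³/(6·20) = 11200/27 kN·m
Load 2 — uniform load w=3 kN/m over full span:
  M_2 = -w(L-x)²/2 = -3·(20-(20/3))²/2 = -800/3 kN·m
Load 3 — point force P=11 kN at a=5 m (b=L-a=15):
  M_3 = 0  [x>a] = 0 kN·m
Load 4 — point force P=9 kN at a=10 m (b=L-a=10):
  M_4 = -P(a-x)  [x≤a] = -9·(10-(20/3)) = -30 kN·m
Superposition: M = Σ M_i = 3190/27 kN·m ≈ 118.148148 kN·m

M(20/3) = 3190/27 kN·m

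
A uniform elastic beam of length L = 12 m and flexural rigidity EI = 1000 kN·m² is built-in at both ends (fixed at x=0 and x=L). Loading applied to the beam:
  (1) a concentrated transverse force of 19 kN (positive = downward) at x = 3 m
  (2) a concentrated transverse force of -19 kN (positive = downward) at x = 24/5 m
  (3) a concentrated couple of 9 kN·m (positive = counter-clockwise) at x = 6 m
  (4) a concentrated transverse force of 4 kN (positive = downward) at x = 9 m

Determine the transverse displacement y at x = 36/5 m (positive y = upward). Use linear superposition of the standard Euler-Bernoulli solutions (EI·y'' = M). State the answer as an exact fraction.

Load 1 — point force P=19 kN at a=3 m (b=L-a=9):
  y_1 = -Pa²(L-x)²(3bL-(3b+a)(L-x))/(6L³EI)  [x>a] = -19·3²·(12-(36/5))²·(3·9·12-(3·9+3)·(12-(36/5)))/(6·12³·1000) = -171/2500 m
Load 2 — point force P=-19 kN at a=24/5 m (b=L-a=36/5):
  y_2 = -Pa²(L-x)²(3bL-(3b+a)(L-x))/(6L³EI)  [x>a] = -(-19)·(24/5)²·(12-(36/5))²·(3·(36/5)·12-(3·(36/5)+(24/5))·(12-(36/5)))/(6·12³·1000) = 251712/1953125 m
Load 3 — applied couple M₀=9 kN·m at a=6 m (b=L-a=6):
  y_3 = (R_Ax³/6 - M_Ax²/2 - M₀(x-a)²/2)/EI  [x>a] with R_A=9/8, M_A=9/4 = ((9/8)·(36/5)³/6 - (9/4)·(36/5)²/2 - 9·((36/5)-6)²/2)/1000 = 81/15625 m
Load 4 — point force P=4 kN at a=9 m (b=L-a=3):
  y_4 = -Pb²x²(3aL-(3a+b)x)/(6L³EI)  [x≤a] = -4·3²·(36/5)²·(3·9·12-(3·9+3)·(36/5))/(6·12³·1000) = -243/12500 m
Superposition: y = Σ y_i = 180549/3906250 m ≈ 0.046221 m

y(36/5) = 180549/3906250 m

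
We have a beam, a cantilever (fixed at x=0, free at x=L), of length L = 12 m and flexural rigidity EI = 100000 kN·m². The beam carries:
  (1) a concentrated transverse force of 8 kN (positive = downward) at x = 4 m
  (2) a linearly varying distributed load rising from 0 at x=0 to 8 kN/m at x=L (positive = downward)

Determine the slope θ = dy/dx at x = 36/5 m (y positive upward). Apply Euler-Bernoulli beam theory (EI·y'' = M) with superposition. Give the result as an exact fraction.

θ(36/5) = -32408/1953125 rad

Load 1 — point force P=8 kN at a=4 m (b=L-a=8):
  θ_1 = -Pa²/(2EI)  [x>a] = -8·4²/(2·100000) = -2/3125 rad
Load 2 — triangular load w₀=8 kN/m (0→w₀ over full span):
  θ_2 = (w₀Lx²/4-w₀L²x/3-w₀x⁴/(24L))/EI = (8·12·(36/5)²/4-8·12²·(36/5)/3-8·(36/5)⁴/(24·12))/100000 = -31158/1953125 rad
Superposition: θ = Σ θ_i = -32408/1953125 rad ≈ -0.016593 rad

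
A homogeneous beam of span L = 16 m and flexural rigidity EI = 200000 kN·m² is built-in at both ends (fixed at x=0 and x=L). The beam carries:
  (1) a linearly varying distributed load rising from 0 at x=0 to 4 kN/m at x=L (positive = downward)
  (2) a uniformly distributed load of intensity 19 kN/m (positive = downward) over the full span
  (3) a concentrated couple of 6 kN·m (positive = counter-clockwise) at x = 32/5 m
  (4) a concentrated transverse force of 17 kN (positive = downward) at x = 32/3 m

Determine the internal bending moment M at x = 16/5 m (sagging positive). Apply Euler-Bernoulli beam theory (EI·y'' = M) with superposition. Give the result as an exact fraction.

M(16/5) = -29282/1125 kN·m

Load 1 — triangular load w₀=4 kN/m (0→w₀ over full span):
  M_1 = 3w₀Lx/20 - w₀L²/30 - w₀x³/(6L) = 3·4·16·(16/5)/20 - 4·16²/30 - 4·(16/5)³/(6·16) = -1792/375 kN·m
Load 2 — uniform load w=19 kN/m over full span:
  M_2 = wLx/2 - wL²/12 - wx²/2 = 19·16·(16/5)/2 - 19·16²/12 - 19·(16/5)²/2 = -1216/75 kN·m
Load 3 — applied couple M₀=6 kN·m at a=32/5 m (b=L-a=48/5):
  M_3 = R_Ax - M_A  [x≤a] with R_A=27/50, M_A=18/25 = (27/50)·(16/5) - (18/25) = 126/125 kN·m
Load 4 — point force P=17 kN at a=32/3 m (b=L-a=16/3):
  M_4 = Pb²(3a+b)x/L³ - Pab²/L²  [x≤a] = 17·(16/3)²·(3·(32/3)+(16/3))·(16/5)/16³ - 17·(32/3)·(16/3)²/16² = -272/45 kN·m
Superposition: M = Σ M_i = -29282/1125 kN·m ≈ -26.028444 kN·m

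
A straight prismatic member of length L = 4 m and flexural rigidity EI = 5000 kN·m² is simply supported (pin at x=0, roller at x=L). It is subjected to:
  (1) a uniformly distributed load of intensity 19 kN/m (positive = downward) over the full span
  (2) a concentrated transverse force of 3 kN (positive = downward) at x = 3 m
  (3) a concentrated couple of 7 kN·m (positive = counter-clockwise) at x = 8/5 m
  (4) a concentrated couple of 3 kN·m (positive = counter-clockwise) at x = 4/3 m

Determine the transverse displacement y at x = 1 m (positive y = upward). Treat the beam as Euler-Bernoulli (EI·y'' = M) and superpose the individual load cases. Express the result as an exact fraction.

y(1) = -27251/3000000 m

Load 1 — uniform load w=19 kN/m over full span:
  y_1 = -wx(L³-2Lx²+x³)/(24EI) = -19·1·(4³-2·4·1²+1³)/(24·5000) = -361/40000 m
Load 2 — point force P=3 kN at a=3 m (b=L-a=1):
  y_2 = -Pbx(L²-b²-x²)/(6LEI)  [x≤a] = -3·1·1·(4²-1²-1²)/(6·4·5000) = -7/20000 m
Load 3 — applied couple M₀=7 kN·m at a=8/5 m (b=L-a=12/5):
  y_3 = (M₀x³/(6L)+C₁x)/EI  [x≤a] with C₁=M₀(3b²-L²)/(6L)=28/75 = (7·1³/(6·4)+(28/75)·1)/5000 = 133/1000000 m
Load 4 — applied couple M₀=3 kN·m at a=4/3 m (b=L-a=8/3):
  y_4 = (M₀x³/(6L)+C₁x)/EI  [x≤a] with C₁=M₀(3b²-L²)/(6L)=2/3 = (3·1³/(6·4)+(2/3)·1)/5000 = 19/120000 m
Superposition: y = Σ y_i = -27251/3000000 m ≈ -0.009084 m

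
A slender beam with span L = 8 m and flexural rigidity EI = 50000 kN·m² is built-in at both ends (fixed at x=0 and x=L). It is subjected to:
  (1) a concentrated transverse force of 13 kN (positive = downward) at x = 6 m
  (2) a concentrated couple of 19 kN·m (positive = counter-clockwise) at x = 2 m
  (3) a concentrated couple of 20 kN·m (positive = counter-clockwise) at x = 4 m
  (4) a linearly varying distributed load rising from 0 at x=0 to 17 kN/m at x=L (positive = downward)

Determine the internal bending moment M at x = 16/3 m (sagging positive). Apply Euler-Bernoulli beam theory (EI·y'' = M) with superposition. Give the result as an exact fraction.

M(16/3) = 120371/6480 kN·m

Load 1 — point force P=13 kN at a=6 m (b=L-a=2):
  M_1 = Pb²(3a+b)x/L³ - Pab²/L²  [x≤a] = 13·2²·(3·6+2)·(16/3)/8³ - 13·6·2²/8² = 143/24 kN·m
Load 2 — applied couple M₀=19 kN·m at a=2 m (b=L-a=6):
  M_2 = R_Ax - M_A - M₀  [x>a] with R_A=171/64, M_A=-57/16 = (171/64)·(16/3) - (-57/16) - 19 = -19/16 kN·m
Load 3 — applied couple M₀=20 kN·m at a=4 m (b=L-a=4):
  M_3 = R_Ax - M_A - M₀  [x>a] with R_A=15/4, M_A=5 = (15/4)·(16/3) - 5 - 20 = -5 kN·m
Load 4 — triangular load w₀=17 kN/m (0→w₀ over full span):
  M_4 = 3w₀Lx/20 - w₀L²/30 - w₀x³/(6L) = 3·17·8·(16/3)/20 - 17·8²/30 - 17·(16/3)³/(6·8) = 7616/405 kN·m
Superposition: M = Σ M_i = 120371/6480 kN·m ≈ 18.575772 kN·m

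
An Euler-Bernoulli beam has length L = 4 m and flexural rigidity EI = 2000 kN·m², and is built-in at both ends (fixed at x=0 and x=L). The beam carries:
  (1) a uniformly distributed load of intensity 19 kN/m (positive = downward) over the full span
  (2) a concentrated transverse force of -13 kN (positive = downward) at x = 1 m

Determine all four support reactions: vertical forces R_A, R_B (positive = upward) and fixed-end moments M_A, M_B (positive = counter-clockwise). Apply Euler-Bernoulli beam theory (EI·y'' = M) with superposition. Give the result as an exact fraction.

Load 1 — uniform load w=19 kN/m over full span:
  R_A = wL/2 = 19·4/2 = 38 kN
  M_A = wL²/12 = 19·4²/12 = 76/3 kN·m
  R_B = wL/2 = 19·4/2 = 38 kN
  M_B = -wL²/12 = -19·4²/12 = -76/3 kN·m
Load 2 — point force P=-13 kN at a=1 m (b=L-a=3):
  R_A = Pb²(3a+b)/L³ = (-13)·3²·(3·1+3)/4³ = -351/32 kN
  M_A = Pab²/L² = (-13)·1·3²/4² = -117/16 kN·m
  R_B = Pa²(a+3b)/L³ = (-13)·1²·(1+3·3)/4³ = -65/32 kN
  M_B = -Pa²b/L² = -(-13)·1²·3/4² = 39/16 kN·m
Superposition: R_A = 865/32 kN, M_A = 865/48 kN·m, R_B = 1151/32 kN, M_B = -1099/48 kN·m

R_A = 865/32 kN, M_A = 865/48 kN·m, R_B = 1151/32 kN, M_B = -1099/48 kN·m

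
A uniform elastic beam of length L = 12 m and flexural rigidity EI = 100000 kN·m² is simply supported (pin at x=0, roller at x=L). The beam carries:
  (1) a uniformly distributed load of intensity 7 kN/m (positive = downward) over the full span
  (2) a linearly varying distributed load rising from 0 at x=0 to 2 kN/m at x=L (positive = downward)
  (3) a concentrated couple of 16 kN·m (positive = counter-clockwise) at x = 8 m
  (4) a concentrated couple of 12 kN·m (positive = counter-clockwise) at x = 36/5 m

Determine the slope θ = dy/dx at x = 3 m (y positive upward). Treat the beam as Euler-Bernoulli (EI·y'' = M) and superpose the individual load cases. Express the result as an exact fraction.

Load 1 — uniform load w=7 kN/m over full span:
  θ_1 = -w(L³-6Lx²+4x³)/(24EI) = -7·(12³-6·12·3²+4·3³)/(24·100000) = -693/200000 rad
Load 2 — triangular load w₀=2 kN/m (0→w₀ over full span):
  θ_2 = -w₀(7L⁴-30L²x²+15x⁴)/(360LEI) = -2·(7·12⁴-30·12²·3²+15·3⁴)/(360·12·100000) = -3981/8000000 rad
Load 3 — applied couple M₀=16 kN·m at a=8 m (b=L-a=4):
  θ_3 = (M₀x²/(2L)+C₁)/EI  [x≤a] with C₁=M₀(3b²-L²)/(6L)=-64/3 = (16·3²/(2·12)+(-64/3))/100000 = -23/150000 rad
Load 4 — applied couple M₀=12 kN·m at a=36/5 m (b=L-a=24/5):
  θ_4 = (M₀x²/(2L)+C₁)/EI  [x≤a] with C₁=M₀(3b²-L²)/(6L)=-312/25 = (12·3²/(2·12)+(-312/25))/100000 = -399/5000000 rad
Superposition: θ = Σ θ_i = -503491/120000000 rad ≈ -0.004196 rad

θ(3) = -503491/120000000 rad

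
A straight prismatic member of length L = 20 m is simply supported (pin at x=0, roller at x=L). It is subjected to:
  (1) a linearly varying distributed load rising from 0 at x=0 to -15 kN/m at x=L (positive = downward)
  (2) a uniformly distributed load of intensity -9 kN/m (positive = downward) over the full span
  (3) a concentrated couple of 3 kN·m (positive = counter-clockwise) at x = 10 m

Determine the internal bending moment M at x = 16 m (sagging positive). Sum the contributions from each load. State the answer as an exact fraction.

Load 1 — triangular load w₀=-15 kN/m (0→w₀ over full span):
  M_1 = w₀Lx/6 - w₀x³/(6L) = (-15)·20·16/6 - (-15)·16³/(6·20) = -288 kN·m
Load 2 — uniform load w=-9 kN/m over full span:
  M_2 = wx(L-x)/2 = (-9)·16·(20-16)/2 = -288 kN·m
Load 3 — applied couple M₀=3 kN·m at a=10 m (b=L-a=10):
  M_3 = M₀x/L - M₀  [x>a] = 3·16/20 - 3 = -3/5 kN·m
Superposition: M = Σ M_i = -2883/5 kN·m ≈ -576.600000 kN·m

M(16) = -2883/5 kN·m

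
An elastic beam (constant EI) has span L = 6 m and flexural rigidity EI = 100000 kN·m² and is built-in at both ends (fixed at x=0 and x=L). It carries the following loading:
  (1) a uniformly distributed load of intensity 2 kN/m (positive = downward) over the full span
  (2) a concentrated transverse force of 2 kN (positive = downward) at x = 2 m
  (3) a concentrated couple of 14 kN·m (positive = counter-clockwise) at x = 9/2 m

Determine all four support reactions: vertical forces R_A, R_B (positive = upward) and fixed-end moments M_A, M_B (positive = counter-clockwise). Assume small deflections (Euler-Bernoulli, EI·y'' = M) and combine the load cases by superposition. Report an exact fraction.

Load 1 — uniform load w=2 kN/m over full span:
  R_A = wL/2 = 2·6/2 = 6 kN
  M_A = wL²/12 = 2·6²/12 = 6 kN·m
  R_B = wL/2 = 2·6/2 = 6 kN
  M_B = -wL²/12 = -2·6²/12 = -6 kN·m
Load 2 — point force P=2 kN at a=2 m (b=L-a=4):
  R_A = Pb²(3a+b)/L³ = 2·4²·(3·2+4)/6³ = 40/27 kN
  M_A = Pab²/L² = 2·2·4²/6² = 16/9 kN·m
  R_B = Pa²(a+3b)/L³ = 2·2²·(2+3·4)/6³ = 14/27 kN
  M_B = -Pa²b/L² = -2·2²·4/6² = -8/9 kN·m
Load 3 — applied couple M₀=14 kN·m at a=9/2 m (b=L-a=3/2):
  R_A = 6M₀ab/L³ = 6·14·(9/2)·(3/2)/6³ = 21/8 kN
  M_A = M₀b(2a-b)/L² = 14·(3/2)·(2·(9/2)-(3/2))/6² = 35/8 kN·m
  R_B = -6M₀ab/L³ = -6·14·(9/2)·(3/2)/6³ = -21/8 kN
  M_B = M₀a(2b-a)/L² = 14·(9/2)·(2·(3/2)-(9/2))/6² = -21/8 kN·m
Superposition: R_A = 2183/216 kN, M_A = 875/72 kN·m, R_B = 841/216 kN, M_B = -685/72 kN·m

R_A = 2183/216 kN, M_A = 875/72 kN·m, R_B = 841/216 kN, M_B = -685/72 kN·m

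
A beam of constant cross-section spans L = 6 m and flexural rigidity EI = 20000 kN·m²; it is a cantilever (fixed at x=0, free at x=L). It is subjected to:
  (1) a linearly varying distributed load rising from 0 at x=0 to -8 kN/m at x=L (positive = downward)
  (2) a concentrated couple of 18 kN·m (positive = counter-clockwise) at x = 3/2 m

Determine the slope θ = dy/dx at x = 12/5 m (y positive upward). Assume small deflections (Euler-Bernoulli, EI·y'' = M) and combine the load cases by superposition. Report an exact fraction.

Load 1 — triangular load w₀=-8 kN/m (0→w₀ over full span):
  θ_1 = (w₀Lx²/4-w₀L²x/3-w₀x⁴/(24L))/EI = ((-8)·6·(12/5)²/4-(-8)·6²·(12/5)/3-(-8)·(12/5)⁴/(24·6))/20000 = 3186/390625 rad
Load 2 — applied couple M₀=18 kN·m at a=3/2 m (b=L-a=9/2):
  θ_2 = M₀a/EI  [x>a] = 18·(3/2)/20000 = 27/20000 rad
Superposition: θ = Σ θ_i = 118827/12500000 rad ≈ 0.009506 rad

θ(12/5) = 118827/12500000 rad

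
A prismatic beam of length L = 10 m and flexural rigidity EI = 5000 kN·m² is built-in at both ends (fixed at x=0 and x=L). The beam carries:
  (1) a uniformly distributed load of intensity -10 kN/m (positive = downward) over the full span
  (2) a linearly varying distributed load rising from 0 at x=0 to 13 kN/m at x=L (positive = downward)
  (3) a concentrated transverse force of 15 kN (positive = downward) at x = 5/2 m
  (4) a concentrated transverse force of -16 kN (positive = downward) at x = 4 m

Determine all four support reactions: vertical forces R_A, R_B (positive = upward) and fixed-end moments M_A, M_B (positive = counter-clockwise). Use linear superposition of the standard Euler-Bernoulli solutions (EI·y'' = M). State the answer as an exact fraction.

R_A = -112847/4000 kN, M_A = -33557/800 kN·m, R_B = -31153/4000 kN, M_B = 63989/2400 kN·m

Load 1 — uniform load w=-10 kN/m over full span:
  R_A = wL/2 = (-10)·10/2 = -50 kN
  M_A = wL²/12 = (-10)·10²/12 = -250/3 kN·m
  R_B = wL/2 = (-10)·10/2 = -50 kN
  M_B = -wL²/12 = -(-10)·10²/12 = 250/3 kN·m
Load 2 — triangular load w₀=13 kN/m (0→w₀ over full span):
  R_A = 3w₀L/20 = 3·13·10/20 = 39/2 kN
  M_A = w₀L²/30 = 13·10²/30 = 130/3 kN·m
  R_B = 7w₀L/20 = 7·13·10/20 = 91/2 kN
  M_B = -w₀L²/20 = -13·10²/20 = -65 kN·m
Load 3 — point force P=15 kN at a=5/2 m (b=L-a=15/2):
  R_A = Pb²(3a+b)/L³ = 15·(15/2)²·(3·(5/2)+(15/2))/10³ = 405/32 kN
  M_A = Pab²/L² = 15·(5/2)·(15/2)²/10² = 675/32 kN·m
  R_B = Pa²(a+3b)/L³ = 15·(5/2)²·((5/2)+3·(15/2))/10³ = 75/32 kN
  M_B = -Pa²b/L² = -15·(5/2)²·(15/2)/10² = -225/32 kN·m
Load 4 — point force P=-16 kN at a=4 m (b=L-a=6):
  R_A = Pb²(3a+b)/L³ = (-16)·6²·(3·4+6)/10³ = -1296/125 kN
  M_A = Pab²/L² = (-16)·4·6²/10² = -576/25 kN·m
  R_B = Pa²(a+3b)/L³ = (-16)·4²·(4+3·6)/10³ = -704/125 kN
  M_B = -Pa²b/L² = -(-16)·4²·6/10² = 384/25 kN·m
Superposition: R_A = -112847/4000 kN, M_A = -33557/800 kN·m, R_B = -31153/4000 kN, M_B = 63989/2400 kN·m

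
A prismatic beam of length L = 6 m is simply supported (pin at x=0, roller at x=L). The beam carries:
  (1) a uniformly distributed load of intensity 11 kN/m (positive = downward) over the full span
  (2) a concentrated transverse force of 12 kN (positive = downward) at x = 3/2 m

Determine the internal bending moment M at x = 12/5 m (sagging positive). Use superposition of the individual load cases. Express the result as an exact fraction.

M(12/5) = 1458/25 kN·m

Load 1 — uniform load w=11 kN/m over full span:
  M_1 = wx(L-x)/2 = 11·(12/5)·(6-(12/5))/2 = 1188/25 kN·m
Load 2 — point force P=12 kN at a=3/2 m (b=L-a=9/2):
  M_2 = Pa(L-x)/L  [x>a] = 12·(3/2)·(6-(12/5))/6 = 54/5 kN·m
Superposition: M = Σ M_i = 1458/25 kN·m ≈ 58.320000 kN·m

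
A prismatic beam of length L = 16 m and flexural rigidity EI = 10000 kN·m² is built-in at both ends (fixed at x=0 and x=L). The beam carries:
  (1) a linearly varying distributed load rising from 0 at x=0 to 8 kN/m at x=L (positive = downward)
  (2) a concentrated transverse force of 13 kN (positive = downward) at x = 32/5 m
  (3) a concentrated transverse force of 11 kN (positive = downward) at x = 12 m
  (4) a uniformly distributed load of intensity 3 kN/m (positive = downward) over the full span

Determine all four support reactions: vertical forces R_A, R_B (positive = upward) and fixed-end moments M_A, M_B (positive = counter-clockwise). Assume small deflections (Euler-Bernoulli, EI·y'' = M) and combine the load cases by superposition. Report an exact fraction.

Load 1 — triangular load w₀=8 kN/m (0→w₀ over full span):
  R_A = 3w₀L/20 = 3·8·16/20 = 96/5 kN
  M_A = w₀L²/30 = 8·16²/30 = 1024/15 kN·m
  R_B = 7w₀L/20 = 7·8·16/20 = 224/5 kN
  M_B = -w₀L²/20 = -8·16²/20 = -512/5 kN·m
Load 2 — point force P=13 kN at a=32/5 m (b=L-a=48/5):
  R_A = Pb²(3a+b)/L³ = 13·(48/5)²·(3·(32/5)+(48/5))/16³ = 1053/125 kN
  M_A = Pab²/L² = 13·(32/5)·(48/5)²/16² = 3744/125 kN·m
  R_B = Pa²(a+3b)/L³ = 13·(32/5)²·((32/5)+3·(48/5))/16³ = 572/125 kN
  M_B = -Pa²b/L² = -13·(32/5)²·(48/5)/16² = -2496/125 kN·m
Load 3 — point force P=11 kN at a=12 m (b=L-a=4):
  R_A = Pb²(3a+b)/L³ = 11·4²·(3·12+4)/16³ = 55/32 kN
  M_A = Pab²/L² = 11·12·4²/16² = 33/4 kN·m
  R_B = Pa²(a+3b)/L³ = 11·12²·(12+3·4)/16³ = 297/32 kN
  M_B = -Pa²b/L² = -11·12²·4/16² = -99/4 kN·m
Load 4 — uniform load w=3 kN/m over full span:
  R_A = wL/2 = 3·16/2 = 24 kN
  M_A = wL²/12 = 3·16²/12 = 64 kN·m
  R_B = wL/2 = 3·16/2 = 24 kN
  M_B = -wL²/12 = -3·16²/12 = -64 kN·m
Superposition: R_A = 213371/4000 kN, M_A = 255703/1500 kN·m, R_B = 330629/4000 kN, M_B = -105559/500 kN·m

R_A = 213371/4000 kN, M_A = 255703/1500 kN·m, R_B = 330629/4000 kN, M_B = -105559/500 kN·m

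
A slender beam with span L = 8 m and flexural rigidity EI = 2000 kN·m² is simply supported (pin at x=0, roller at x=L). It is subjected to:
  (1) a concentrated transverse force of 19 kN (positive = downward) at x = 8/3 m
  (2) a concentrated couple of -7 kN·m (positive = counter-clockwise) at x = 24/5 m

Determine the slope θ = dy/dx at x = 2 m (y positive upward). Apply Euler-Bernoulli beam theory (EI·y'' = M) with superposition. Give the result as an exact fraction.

θ(2) = -377663/16200000 rad

Load 1 — point force P=19 kN at a=8/3 m (b=L-a=16/3):
  θ_1 = -Pb(L²-b²-3x²)/(6LEI)  [x≤a] = -19·(16/3)·(8²-(16/3)²-3·2²)/(6·8·2000) = -1007/40500 rad
Load 2 — applied couple M₀=-7 kN·m at a=24/5 m (b=L-a=16/5):
  θ_2 = (M₀x²/(2L)+C₁)/EI  [x≤a] with C₁=M₀(3b²-L²)/(6L)=364/75 = ((-7)·2²/(2·8)+(364/75))/2000 = 931/600000 rad
Superposition: θ = Σ θ_i = -377663/16200000 rad ≈ -0.023313 rad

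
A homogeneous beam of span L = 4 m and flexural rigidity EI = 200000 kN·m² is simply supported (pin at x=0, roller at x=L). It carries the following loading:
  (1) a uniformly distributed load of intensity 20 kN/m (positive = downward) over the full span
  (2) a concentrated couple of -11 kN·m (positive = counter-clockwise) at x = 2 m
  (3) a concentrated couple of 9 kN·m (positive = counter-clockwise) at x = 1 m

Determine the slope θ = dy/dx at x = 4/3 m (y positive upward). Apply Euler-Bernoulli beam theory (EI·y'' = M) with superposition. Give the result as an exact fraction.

Load 1 — uniform load w=20 kN/m over full span:
  θ_1 = -w(L³-6Lx²+4x³)/(24EI) = -20·(4³-6·4·(4/3)²+4·(4/3)³)/(24·200000) = -13/101250 rad
Load 2 — applied couple M₀=-11 kN·m at a=2 m (b=L-a=2):
  θ_2 = (M₀x²/(2L)+C₁)/EI  [x≤a] with C₁=M₀(3b²-L²)/(6L)=11/6 = ((-11)·(4/3)²/(2·4)+(11/6))/200000 = -11/3600000 rad
Load 3 — applied couple M₀=9 kN·m at a=1 m (b=L-a=3):
  θ_3 = (M₀x²/(2L)-M₀(x-a)+C₁)/EI  [x>a] with C₁=M₀(3b²-L²)/(6L)=33/8 = (9·(4/3)²/(2·4)-9·((4/3)-1)+(33/8))/200000 = 1/64000 rad
Superposition: θ = Σ θ_i = -15011/129600000 rad ≈ -0.000116 rad

θ(4/3) = -15011/129600000 rad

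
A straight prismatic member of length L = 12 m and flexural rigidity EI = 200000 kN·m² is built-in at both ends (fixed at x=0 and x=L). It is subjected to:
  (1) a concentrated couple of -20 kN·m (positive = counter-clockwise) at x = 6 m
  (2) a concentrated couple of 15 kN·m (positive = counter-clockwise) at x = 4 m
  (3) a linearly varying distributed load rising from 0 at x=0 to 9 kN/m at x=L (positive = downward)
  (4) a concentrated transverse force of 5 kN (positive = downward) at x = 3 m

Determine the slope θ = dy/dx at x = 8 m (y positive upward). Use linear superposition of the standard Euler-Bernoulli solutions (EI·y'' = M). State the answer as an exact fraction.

Load 1 — applied couple M₀=-20 kN·m at a=6 m (b=L-a=6):
  θ_1 = (R_Ax²/2 - M_Ax - M₀(x-a))/EI  [x>a] with R_A=-5/2, M_A=-5 = ((-5/2)·8²/2 - (-5)·8 - (-20)·(8-6))/200000 = 0 rad
Load 2 — applied couple M₀=15 kN·m at a=4 m (b=L-a=8):
  θ_2 = (R_Ax²/2 - M_Ax - M₀(x-a))/EI  [x>a] with R_A=5/3, M_A=0 = ((5/3)·8²/2 - 0·8 - 15·(8-4))/200000 = -1/30000 rad
Load 3 — triangular load w₀=9 kN/m (0→w₀ over full span):
  θ_3 = -w₀(2x(L-x)(L-2x)(x+2L)+x²(L-x)²)/(120LEI) = -9·(2·8·(12-8)·(12-2·8)·(8+2·12)+8²·(12-8)²)/(120·12·200000) = 7/31250 rad
Load 4 — point force P=5 kN at a=3 m (b=L-a=9):
  θ_4 = Pa²(L-x)(2bL-(3b+a)(L-x))/(2L³EI)  [x>a] = 5·3²·(12-8)·(2·9·12-(3·9+3)·(12-8))/(2·12³·200000) = 1/40000 rad
Superposition: θ = Σ θ_i = 647/3000000 rad ≈ 0.000216 rad

θ(8) = 647/3000000 rad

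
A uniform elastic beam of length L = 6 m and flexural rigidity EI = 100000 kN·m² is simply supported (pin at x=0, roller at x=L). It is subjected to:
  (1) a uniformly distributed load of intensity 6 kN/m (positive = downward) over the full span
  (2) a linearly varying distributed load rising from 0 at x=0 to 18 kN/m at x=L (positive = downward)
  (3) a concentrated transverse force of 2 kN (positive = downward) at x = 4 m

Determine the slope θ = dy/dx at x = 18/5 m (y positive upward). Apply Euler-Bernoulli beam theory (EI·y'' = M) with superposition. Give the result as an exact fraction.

Load 1 — uniform load w=6 kN/m over full span:
  θ_1 = -w(L³-6Lx²+4x³)/(24EI) = -6·(6³-6·6·(18/5)²+4·(18/5)³)/(24·100000) = 999/6250000 rad
Load 2 — triangular load w₀=18 kN/m (0→w₀ over full span):
  θ_2 = -w₀(7L⁴-30L²x²+15x⁴)/(360LEI) = -18·(7·6⁴-30·6²·(18/5)²+15·(18/5)⁴)/(360·6·100000) = 783/3906250 rad
Load 3 — point force P=2 kN at a=4 m (b=L-a=2):
  θ_3 = -Pb(L²-b²-3x²)/(6LEI)  [x≤a] = -2·2·(6²-2²-3·(18/5)²)/(6·6·100000) = 43/5625000 rad
Superposition: θ = Σ θ_i = 103481/281250000 rad ≈ 0.000368 rad

θ(18/5) = 103481/281250000 rad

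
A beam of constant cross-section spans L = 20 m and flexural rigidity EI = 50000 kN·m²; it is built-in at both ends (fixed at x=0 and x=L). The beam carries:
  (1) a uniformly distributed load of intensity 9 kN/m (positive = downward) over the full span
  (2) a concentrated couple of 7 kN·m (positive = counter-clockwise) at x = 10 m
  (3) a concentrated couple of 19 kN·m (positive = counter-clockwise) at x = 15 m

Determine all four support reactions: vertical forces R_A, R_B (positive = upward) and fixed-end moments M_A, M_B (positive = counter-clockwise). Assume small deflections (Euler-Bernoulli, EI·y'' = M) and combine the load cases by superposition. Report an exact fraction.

Load 1 — uniform load w=9 kN/m over full span:
  R_A = wL/2 = 9·20/2 = 90 kN
  M_A = wL²/12 = 9·20²/12 = 300 kN·m
  R_B = wL/2 = 9·20/2 = 90 kN
  M_B = -wL²/12 = -9·20²/12 = -300 kN·m
Load 2 — applied couple M₀=7 kN·m at a=10 m (b=L-a=10):
  R_A = 6M₀ab/L³ = 6·7·10·10/20³ = 21/40 kN
  M_A = M₀b(2a-b)/L² = 7·10·(2·10-10)/20² = 7/4 kN·m
  R_B = -6M₀ab/L³ = -6·7·10·10/20³ = -21/40 kN
  M_B = M₀a(2b-a)/L² = 7·10·(2·10-10)/20² = 7/4 kN·m
Load 3 — applied couple M₀=19 kN·m at a=15 m (b=L-a=5):
  R_A = 6M₀ab/L³ = 6·19·15·5/20³ = 171/160 kN
  M_A = M₀b(2a-b)/L² = 19·5·(2·15-5)/20² = 95/16 kN·m
  R_B = -6M₀ab/L³ = -6·19·15·5/20³ = -171/160 kN
  M_B = M₀a(2b-a)/L² = 19·15·(2·5-15)/20² = -57/16 kN·m
Superposition: R_A = 2931/32 kN, M_A = 4923/16 kN·m, R_B = 2829/32 kN, M_B = -4829/16 kN·m

R_A = 2931/32 kN, M_A = 4923/16 kN·m, R_B = 2829/32 kN, M_B = -4829/16 kN·m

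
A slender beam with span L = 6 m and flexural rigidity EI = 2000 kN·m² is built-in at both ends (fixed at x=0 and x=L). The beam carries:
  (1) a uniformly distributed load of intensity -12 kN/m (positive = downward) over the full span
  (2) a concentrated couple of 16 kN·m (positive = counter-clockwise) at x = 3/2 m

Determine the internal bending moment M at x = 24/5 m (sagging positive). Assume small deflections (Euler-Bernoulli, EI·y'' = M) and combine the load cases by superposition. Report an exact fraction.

M(24/5) = 71/25 kN·m

Load 1 — uniform load w=-12 kN/m over full span:
  M_1 = wLx/2 - wL²/12 - wx²/2 = (-12)·6·(24/5)/2 - (-12)·6²/12 - (-12)·(24/5)²/2 = 36/25 kN·m
Load 2 — applied couple M₀=16 kN·m at a=3/2 m (b=L-a=9/2):
  M_2 = R_Ax - M_A - M₀  [x>a] with R_A=3, M_A=-3 = 3·(24/5) - (-3) - 16 = 7/5 kN·m
Superposition: M = Σ M_i = 71/25 kN·m ≈ 2.840000 kN·m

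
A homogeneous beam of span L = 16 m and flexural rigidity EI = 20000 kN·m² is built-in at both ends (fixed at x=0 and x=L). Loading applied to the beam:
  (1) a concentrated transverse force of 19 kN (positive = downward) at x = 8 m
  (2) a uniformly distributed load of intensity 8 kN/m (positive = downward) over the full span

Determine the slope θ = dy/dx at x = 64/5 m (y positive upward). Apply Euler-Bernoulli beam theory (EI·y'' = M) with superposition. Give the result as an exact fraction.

Load 1 — point force P=19 kN at a=8 m (b=L-a=8):
  θ_1 = Pa²(L-x)(2bL-(3b+a)(L-x))/(2L³EI)  [x>a] = 19·8²·(16-(64/5))·(2·8·16-(3·8+8)·(16-(64/5)))/(2·16³·20000) = 57/15625 rad
Load 2 — uniform load w=8 kN/m over full span:
  θ_2 = -wx(L-x)(L-2x)/(12EI) = -8·(64/5)·(16-(64/5))·(16-2·(64/5))/(12·20000) = 1024/78125 rad
Superposition: θ = Σ θ_i = 1309/78125 rad ≈ 0.016755 rad

θ(64/5) = 1309/78125 rad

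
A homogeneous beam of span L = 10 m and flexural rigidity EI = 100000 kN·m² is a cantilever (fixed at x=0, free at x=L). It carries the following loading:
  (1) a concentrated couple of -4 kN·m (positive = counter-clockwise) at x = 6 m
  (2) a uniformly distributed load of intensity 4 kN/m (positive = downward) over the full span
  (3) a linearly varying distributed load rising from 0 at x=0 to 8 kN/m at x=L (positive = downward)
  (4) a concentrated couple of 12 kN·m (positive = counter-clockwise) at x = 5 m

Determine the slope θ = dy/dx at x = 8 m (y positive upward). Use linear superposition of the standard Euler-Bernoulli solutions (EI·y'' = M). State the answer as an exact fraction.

Load 1 — applied couple M₀=-4 kN·m at a=6 m (b=L-a=4):
  θ_1 = M₀a/EI  [x>a] = (-4)·6/100000 = -3/12500 rad
Load 2 — uniform load w=4 kN/m over full span:
  θ_2 = -wx(x²-3Lx+3L²)/(6EI) = -4·8·(8²-3·10·8+3·10²)/(6·100000) = -62/9375 rad
Load 3 — triangular load w₀=8 kN/m (0→w₀ over full span):
  θ_3 = (w₀Lx²/4-w₀L²x/3-w₀x⁴/(24L))/EI = (8·10·8²/4-8·10²·8/3-8·8⁴/(24·10))/100000 = -464/46875 rad
Load 4 — applied couple M₀=12 kN·m at a=5 m (b=L-a=5):
  θ_4 = M₀a/EI  [x>a] = 12·5/100000 = 3/5000 rad
Superposition: θ = Σ θ_i = -2019/125000 rad ≈ -0.016152 rad

θ(8) = -2019/125000 rad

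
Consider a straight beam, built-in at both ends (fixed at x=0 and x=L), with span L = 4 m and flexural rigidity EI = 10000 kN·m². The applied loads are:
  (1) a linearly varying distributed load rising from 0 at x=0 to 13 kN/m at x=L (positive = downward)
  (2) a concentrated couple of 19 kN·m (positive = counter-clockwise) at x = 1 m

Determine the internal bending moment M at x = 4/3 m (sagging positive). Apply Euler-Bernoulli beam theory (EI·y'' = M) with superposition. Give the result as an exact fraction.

M(4/3) = -39721/6480 kN·m

Load 1 — triangular load w₀=13 kN/m (0→w₀ over full span):
  M_1 = 3w₀Lx/20 - w₀L²/30 - w₀x³/(6L) = 3·13·4·(4/3)/20 - 13·4²/30 - 13·(4/3)³/(6·4) = 884/405 kN·m
Load 2 — applied couple M₀=19 kN·m at a=1 m (b=L-a=3):
  M_2 = R_Ax - M_A - M₀  [x>a] with R_A=171/32, M_A=-57/16 = (171/32)·(4/3) - (-57/16) - 19 = -133/16 kN·m
Superposition: M = Σ M_i = -39721/6480 kN·m ≈ -6.129784 kN·m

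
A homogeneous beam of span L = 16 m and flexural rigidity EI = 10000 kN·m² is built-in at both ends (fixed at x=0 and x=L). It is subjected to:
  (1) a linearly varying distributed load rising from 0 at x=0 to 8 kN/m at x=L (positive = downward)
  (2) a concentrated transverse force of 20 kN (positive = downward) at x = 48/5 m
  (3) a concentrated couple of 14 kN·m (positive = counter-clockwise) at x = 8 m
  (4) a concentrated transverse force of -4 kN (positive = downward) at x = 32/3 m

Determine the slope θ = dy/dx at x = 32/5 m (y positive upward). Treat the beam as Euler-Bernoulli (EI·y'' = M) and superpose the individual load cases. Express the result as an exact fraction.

Load 1 — triangular load w₀=8 kN/m (0→w₀ over full span):
  θ_1 = -w₀(2x(L-x)(L-2x)(x+2L)+x²(L-x)²)/(120LEI) = -8·(2·(32/5)·(16-(32/5))·(16-2·(32/5))·((32/5)+2·16)+(32/5)²·(16-(32/5))²)/(120·16·10000) = -3072/390625 rad
Load 2 — point force P=20 kN at a=48/5 m (b=L-a=32/5):
  θ_2 = -Pb²x(2aL-(3a+b)x)/(2L³EI)  [x≤a] = -20·(32/5)²·(32/5)·(2·(48/5)·16-(3·(48/5)+(32/5))·(32/5))/(2·16³·10000) = -2048/390625 rad
Load 3 — applied couple M₀=14 kN·m at a=8 m (b=L-a=8):
  θ_3 = (R_Ax²/2 - M_Ax)/EI  [x≤a] with R_A=21/16, M_A=7/2 = ((21/16)·(32/5)²/2 - (7/2)·(32/5))/10000 = 7/15625 rad
Load 4 — point force P=-4 kN at a=32/3 m (b=L-a=16/3):
  θ_4 = -Pb²x(2aL-(3a+b)x)/(2L³EI)  [x≤a] = -(-4)·(16/3)²·(32/5)·(2·(32/3)·16-(3·(32/3)+(16/3))·(32/5))/(2·16³·10000) = 128/140625 rad
Superposition: θ = Σ θ_i = -8261/703125 rad ≈ -0.011749 rad

θ(32/5) = -8261/703125 rad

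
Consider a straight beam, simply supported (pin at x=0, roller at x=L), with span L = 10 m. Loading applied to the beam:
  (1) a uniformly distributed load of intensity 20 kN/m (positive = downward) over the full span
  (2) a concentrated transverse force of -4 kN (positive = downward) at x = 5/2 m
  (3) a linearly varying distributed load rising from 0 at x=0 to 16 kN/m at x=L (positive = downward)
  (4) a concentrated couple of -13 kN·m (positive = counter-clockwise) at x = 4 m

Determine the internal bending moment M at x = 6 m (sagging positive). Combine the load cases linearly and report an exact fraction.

Load 1 — uniform load w=20 kN/m over full span:
  M_1 = wx(L-x)/2 = 20·6·(10-6)/2 = 240 kN·m
Load 2 — point force P=-4 kN at a=5/2 m (b=L-a=15/2):
  M_2 = Pa(L-x)/L  [x>a] = (-4)·(5/2)·(10-6)/10 = -4 kN·m
Load 3 — triangular load w₀=16 kN/m (0→w₀ over full span):
  M_3 = w₀Lx/6 - w₀x³/(6L) = 16·10·6/6 - 16·6³/(6·10) = 512/5 kN·m
Load 4 — applied couple M₀=-13 kN·m at a=4 m (b=L-a=6):
  M_4 = M₀x/L - M₀  [x>a] = (-13)·6/10 - (-13) = 26/5 kN·m
Superposition: M = Σ M_i = 1718/5 kN·m ≈ 343.600000 kN·m

M(6) = 1718/5 kN·m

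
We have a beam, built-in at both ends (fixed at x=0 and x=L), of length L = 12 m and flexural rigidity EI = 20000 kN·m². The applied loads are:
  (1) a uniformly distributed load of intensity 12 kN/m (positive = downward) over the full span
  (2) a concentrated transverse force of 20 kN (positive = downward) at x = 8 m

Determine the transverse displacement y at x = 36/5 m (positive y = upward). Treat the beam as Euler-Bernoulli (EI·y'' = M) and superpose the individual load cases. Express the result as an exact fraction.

Load 1 — uniform load w=12 kN/m over full span:
  y_1 = -wx²(L-x)²/(24EI) = -12·(36/5)²·(12-(36/5))²/(24·20000) = -11664/390625 m
Load 2 — point force P=20 kN at a=8 m (b=L-a=4):
  y_2 = -Pb²x²(3aL-(3a+b)x)/(6L³EI)  [x≤a] = -20·4²·(36/5)²·(3·8·12-(3·8+4)·(36/5))/(6·12³·20000) = -108/15625 m
Superposition: y = Σ y_i = -14364/390625 m ≈ -0.036772 m

y(36/5) = -14364/390625 m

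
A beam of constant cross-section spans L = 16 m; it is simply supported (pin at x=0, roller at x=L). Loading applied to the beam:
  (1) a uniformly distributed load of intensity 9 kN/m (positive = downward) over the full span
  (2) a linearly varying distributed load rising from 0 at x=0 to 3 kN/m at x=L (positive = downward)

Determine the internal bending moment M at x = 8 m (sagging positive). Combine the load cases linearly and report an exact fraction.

Load 1 — uniform load w=9 kN/m over full span:
  M_1 = wx(L-x)/2 = 9·8·(16-8)/2 = 288 kN·m
Load 2 — triangular load w₀=3 kN/m (0→w₀ over full span):
  M_2 = w₀Lx/6 - w₀x³/(6L) = 3·16·8/6 - 3·8³/(6·16) = 48 kN·m
Superposition: M = Σ M_i = 336 kN·m ≈ 336.000000 kN·m

M(8) = 336 kN·m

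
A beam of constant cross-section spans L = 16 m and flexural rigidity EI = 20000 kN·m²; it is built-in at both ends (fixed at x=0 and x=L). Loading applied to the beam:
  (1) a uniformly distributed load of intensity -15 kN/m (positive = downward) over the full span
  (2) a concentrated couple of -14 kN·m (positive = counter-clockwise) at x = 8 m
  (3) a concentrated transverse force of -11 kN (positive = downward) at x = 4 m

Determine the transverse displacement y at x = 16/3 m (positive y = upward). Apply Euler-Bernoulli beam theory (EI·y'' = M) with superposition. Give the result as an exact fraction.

y(16/3) = 1094/10125 m

Load 1 — uniform load w=-15 kN/m over full span:
  y_1 = -wx²(L-x)²/(24EI) = -(-15)·(16/3)²·(16-(16/3))²/(24·20000) = 1024/10125 m
Load 2 — applied couple M₀=-14 kN·m at a=8 m (b=L-a=8):
  y_2 = (R_Ax³/6 - M_Ax²/2)/EI  [x≤a] with R_A=-21/16, M_A=-7/2 = ((-21/16)·(16/3)³/6 - (-7/2)·(16/3)²/2)/20000 = 14/16875 m
Load 3 — point force P=-11 kN at a=4 m (b=L-a=12):
  y_3 = -Pa²(L-x)²(3bL-(3b+a)(L-x))/(6L³EI)  [x>a] = -(-11)·4²·(16-(16/3))²·(3·12·16-(3·12+4)·(16-(16/3)))/(6·16³·20000) = 308/50625 m
Superposition: y = Σ y_i = 1094/10125 m ≈ 0.108049 m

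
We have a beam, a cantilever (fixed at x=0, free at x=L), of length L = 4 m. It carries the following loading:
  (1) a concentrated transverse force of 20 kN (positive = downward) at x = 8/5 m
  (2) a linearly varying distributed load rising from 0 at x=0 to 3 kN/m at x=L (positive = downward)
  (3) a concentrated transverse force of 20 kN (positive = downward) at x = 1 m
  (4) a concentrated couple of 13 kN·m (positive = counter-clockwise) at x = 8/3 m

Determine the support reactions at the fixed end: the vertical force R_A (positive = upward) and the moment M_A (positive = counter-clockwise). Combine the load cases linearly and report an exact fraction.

R_A = 46 kN, M_A = 55 kN·m

Load 1 — point force P=20 kN at a=8/5 m (b=L-a=12/5):
  R_A = P = 20 kN
  M_A = Pa = 20·(8/5) = 32 kN·m
Load 2 — triangular load w₀=3 kN/m (0→w₀ over full span):
  R_A = w₀L/2 = 3·4/2 = 6 kN
  M_A = w₀L²/3 = 3·4²/3 = 16 kN·m
Load 3 — point force P=20 kN at a=1 m (b=L-a=3):
  R_A = P = 20 kN
  M_A = Pa = 20·1 = 20 kN·m
Load 4 — applied couple M₀=13 kN·m at a=8/3 m (b=L-a=4/3):
  R_A = 0 kN
  M_A = -M₀ = -13 kN·m
Superposition: R_A = 46 kN, M_A = 55 kN·m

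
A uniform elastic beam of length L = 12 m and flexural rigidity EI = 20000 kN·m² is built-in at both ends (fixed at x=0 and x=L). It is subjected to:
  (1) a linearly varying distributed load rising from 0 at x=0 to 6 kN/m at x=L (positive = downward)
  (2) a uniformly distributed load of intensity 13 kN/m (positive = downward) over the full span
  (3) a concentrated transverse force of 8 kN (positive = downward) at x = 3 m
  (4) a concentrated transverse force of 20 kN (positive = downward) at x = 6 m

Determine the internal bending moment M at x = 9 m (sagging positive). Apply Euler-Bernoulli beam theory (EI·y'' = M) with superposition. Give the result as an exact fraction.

Load 1 — triangular load w₀=6 kN/m (0→w₀ over full span):
  M_1 = 3w₀Lx/20 - w₀L²/30 - w₀x³/(6L) = 3·6·12·9/20 - 6·12²/30 - 6·9³/(6·12) = 153/20 kN·m
Load 2 — uniform load w=13 kN/m over full span:
  M_2 = wLx/2 - wL²/12 - wx²/2 = 13·12·9/2 - 13·12²/12 - 13·9²/2 = 39/2 kN·m
Load 3 — point force P=8 kN at a=3 m (b=L-a=9):
  M_3 = Pa²(a+3b)(L-x)/L³ - Pa²b/L²  [x>a] = 8·3²·(3+3·9)·(12-9)/12³ - 8·3²·9/12² = -3/4 kN·m
Load 4 — point force P=20 kN at a=6 m (b=L-a=6):
  M_4 = Pa²(a+3b)(L-x)/L³ - Pa²b/L²  [x>a] = 20·6²·(6+3·6)·(12-9)/12³ - 20·6²·6/12² = 0 kN·m
Superposition: M = Σ M_i = 132/5 kN·m ≈ 26.400000 kN·m

M(9) = 132/5 kN·m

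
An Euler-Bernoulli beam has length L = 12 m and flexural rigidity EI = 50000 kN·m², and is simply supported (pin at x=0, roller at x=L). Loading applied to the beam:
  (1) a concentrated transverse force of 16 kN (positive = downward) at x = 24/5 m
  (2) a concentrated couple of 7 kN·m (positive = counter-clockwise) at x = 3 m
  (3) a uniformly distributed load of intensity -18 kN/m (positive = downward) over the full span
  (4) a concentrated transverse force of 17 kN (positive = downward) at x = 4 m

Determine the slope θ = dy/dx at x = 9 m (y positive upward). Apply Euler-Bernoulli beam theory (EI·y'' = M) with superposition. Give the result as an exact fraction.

θ(9) = -3168617/225000000 rad

Load 1 — point force P=16 kN at a=24/5 m (b=L-a=36/5):
  θ_1 = -Pa(2L²-6Lx+3x²+a²)/(6LEI)  [x>a] = -16·(24/5)·(2·12²-6·12·9+3·9²+(24/5)²)/(6·12·50000) = 783/390625 rad
Load 2 — applied couple M₀=7 kN·m at a=3 m (b=L-a=9):
  θ_2 = (M₀x²/(2L)-M₀(x-a)+C₁)/EI  [x>a] with C₁=M₀(3b²-L²)/(6L)=77/8 = (7·9²/(2·12)-7·(9-3)+(77/8))/50000 = -7/40000 rad
Load 3 — uniform load w=-18 kN/m over full span:
  θ_3 = -w(L³-6Lx²+4x³)/(24EI) = -(-18)·(12³-6·12·9²+4·9³)/(24·50000) = -891/50000 rad
Load 4 — point force P=17 kN at a=4 m (b=L-a=8):
  θ_4 = -Pa(2L²-6Lx+3x²+a²)/(6LEI)  [x>a] = -17·4·(2·12²-6·12·9+3·9²+4²)/(6·12·50000) = 1717/900000 rad
Superposition: θ = Σ θ_i = -3168617/225000000 rad ≈ -0.014083 rad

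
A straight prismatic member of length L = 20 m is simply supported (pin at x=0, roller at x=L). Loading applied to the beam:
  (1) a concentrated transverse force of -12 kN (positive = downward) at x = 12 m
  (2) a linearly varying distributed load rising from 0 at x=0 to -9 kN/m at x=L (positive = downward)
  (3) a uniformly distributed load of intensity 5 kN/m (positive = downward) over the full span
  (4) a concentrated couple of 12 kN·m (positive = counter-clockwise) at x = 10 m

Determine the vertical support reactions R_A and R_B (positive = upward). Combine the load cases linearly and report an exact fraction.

R_A = 79/5 kN, R_B = -89/5 kN

Load 1 — point force P=-12 kN at a=12 m (b=L-a=8):
  R_A = Pb/L = (-12)·8/20 = -24/5 kN
  R_B = Pa/L = (-12)·12/20 = -36/5 kN
Load 2 — triangular load w₀=-9 kN/m (0→w₀ over full span):
  R_A = w₀L/6 = (-9)·20/6 = -30 kN
  R_B = w₀L/3 = (-9)·20/3 = -60 kN
Load 3 — uniform load w=5 kN/m over full span:
  R_A = wL/2 = 5·20/2 = 50 kN
  R_B = wL/2 = 5·20/2 = 50 kN
Load 4 — applied couple M₀=12 kN·m at a=10 m (b=L-a=10):
  R_A = M₀/L = 12/20 = 3/5 kN
  R_B = -M₀/L = -12/20 = -3/5 kN
Superposition: R_A = 79/5 kN, R_B = -89/5 kN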